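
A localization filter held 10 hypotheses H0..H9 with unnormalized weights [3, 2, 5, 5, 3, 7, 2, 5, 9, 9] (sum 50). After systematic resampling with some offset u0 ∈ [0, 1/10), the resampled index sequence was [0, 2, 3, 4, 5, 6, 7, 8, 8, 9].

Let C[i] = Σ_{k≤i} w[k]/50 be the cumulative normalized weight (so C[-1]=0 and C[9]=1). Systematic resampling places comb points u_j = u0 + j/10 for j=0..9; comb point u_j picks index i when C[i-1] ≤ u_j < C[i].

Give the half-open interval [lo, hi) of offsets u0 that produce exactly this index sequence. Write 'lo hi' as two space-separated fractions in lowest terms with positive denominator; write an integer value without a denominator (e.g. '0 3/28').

0 1/50

C = [3/50, 1/10, 1/5, 3/10, 9/25, 1/2, 27/50, 16/25, 41/50, 1]
j=0 picked index 0: u0 ∈ [0, 3/50)
j=1 picked index 2: u0 ∈ [0, 1/10)
j=2 picked index 3: u0 ∈ [0, 1/10)
j=3 picked index 4: u0 ∈ [0, 3/50)
j=4 picked index 5: u0 ∈ [-1/25, 1/10)
j=5 picked index 6: u0 ∈ [0, 1/25)
j=6 picked index 7: u0 ∈ [-3/50, 1/25)
j=7 picked index 8: u0 ∈ [-3/50, 3/25)
j=8 picked index 8: u0 ∈ [-4/25, 1/50)
j=9 picked index 9: u0 ∈ [-2/25, 1/10)
intersection: [0, 1/50)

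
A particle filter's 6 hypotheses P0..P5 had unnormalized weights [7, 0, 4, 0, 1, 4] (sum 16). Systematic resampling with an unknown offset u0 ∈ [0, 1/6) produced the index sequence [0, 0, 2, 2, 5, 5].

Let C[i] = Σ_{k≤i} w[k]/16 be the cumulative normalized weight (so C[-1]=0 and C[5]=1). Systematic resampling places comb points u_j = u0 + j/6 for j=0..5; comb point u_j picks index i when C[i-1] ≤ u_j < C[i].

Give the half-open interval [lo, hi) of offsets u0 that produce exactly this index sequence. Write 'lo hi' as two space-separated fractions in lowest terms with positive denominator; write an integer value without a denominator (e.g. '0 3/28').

C = [7/16, 7/16, 11/16, 11/16, 3/4, 1]
j=0 picked index 0: u0 ∈ [0, 7/16)
j=1 picked index 0: u0 ∈ [-1/6, 13/48)
j=2 picked index 2: u0 ∈ [5/48, 17/48)
j=3 picked index 2: u0 ∈ [-1/16, 3/16)
j=4 picked index 5: u0 ∈ [1/12, 1/3)
j=5 picked index 5: u0 ∈ [-1/12, 1/6)
intersection: [5/48, 1/6)

5/48 1/6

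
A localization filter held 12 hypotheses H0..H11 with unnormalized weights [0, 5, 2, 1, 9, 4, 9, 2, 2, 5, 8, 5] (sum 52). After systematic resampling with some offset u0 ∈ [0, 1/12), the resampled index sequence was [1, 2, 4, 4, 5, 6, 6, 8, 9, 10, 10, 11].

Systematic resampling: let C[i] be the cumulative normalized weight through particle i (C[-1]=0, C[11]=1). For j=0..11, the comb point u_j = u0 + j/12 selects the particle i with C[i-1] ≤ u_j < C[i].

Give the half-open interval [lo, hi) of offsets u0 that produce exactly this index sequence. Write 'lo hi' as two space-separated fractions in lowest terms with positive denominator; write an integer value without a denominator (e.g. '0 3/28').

C = [0, 5/52, 7/52, 2/13, 17/52, 21/52, 15/26, 8/13, 17/26, 3/4, 47/52, 1]
j=0 picked index 1: u0 ∈ [0, 5/52)
j=1 picked index 2: u0 ∈ [1/78, 2/39)
j=2 picked index 4: u0 ∈ [-1/78, 25/156)
j=3 picked index 4: u0 ∈ [-5/52, 1/13)
j=4 picked index 5: u0 ∈ [-1/156, 11/156)
j=5 picked index 6: u0 ∈ [-1/78, 25/156)
j=6 picked index 6: u0 ∈ [-5/52, 1/13)
j=7 picked index 8: u0 ∈ [5/156, 11/156)
j=8 picked index 9: u0 ∈ [-1/78, 1/12)
j=9 picked index 10: u0 ∈ [0, 2/13)
j=10 picked index 10: u0 ∈ [-1/12, 11/156)
j=11 picked index 11: u0 ∈ [-1/78, 1/12)
intersection: [5/156, 2/39)

5/156 2/39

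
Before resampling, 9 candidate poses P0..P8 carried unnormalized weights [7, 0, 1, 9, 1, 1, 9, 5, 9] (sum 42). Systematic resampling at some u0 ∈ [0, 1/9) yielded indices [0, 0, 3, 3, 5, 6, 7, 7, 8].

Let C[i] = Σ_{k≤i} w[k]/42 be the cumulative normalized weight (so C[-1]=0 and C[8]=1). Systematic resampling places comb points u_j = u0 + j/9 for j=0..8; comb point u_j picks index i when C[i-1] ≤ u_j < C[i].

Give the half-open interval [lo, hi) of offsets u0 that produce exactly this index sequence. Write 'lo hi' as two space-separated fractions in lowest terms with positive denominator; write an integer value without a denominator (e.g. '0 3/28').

0 1/126

C = [1/6, 1/6, 4/21, 17/42, 3/7, 19/42, 2/3, 11/14, 1]
j=0 picked index 0: u0 ∈ [0, 1/6)
j=1 picked index 0: u0 ∈ [-1/9, 1/18)
j=2 picked index 3: u0 ∈ [-2/63, 23/126)
j=3 picked index 3: u0 ∈ [-1/7, 1/14)
j=4 picked index 5: u0 ∈ [-1/63, 1/126)
j=5 picked index 6: u0 ∈ [-13/126, 1/9)
j=6 picked index 7: u0 ∈ [0, 5/42)
j=7 picked index 7: u0 ∈ [-1/9, 1/126)
j=8 picked index 8: u0 ∈ [-13/126, 1/9)
intersection: [0, 1/126)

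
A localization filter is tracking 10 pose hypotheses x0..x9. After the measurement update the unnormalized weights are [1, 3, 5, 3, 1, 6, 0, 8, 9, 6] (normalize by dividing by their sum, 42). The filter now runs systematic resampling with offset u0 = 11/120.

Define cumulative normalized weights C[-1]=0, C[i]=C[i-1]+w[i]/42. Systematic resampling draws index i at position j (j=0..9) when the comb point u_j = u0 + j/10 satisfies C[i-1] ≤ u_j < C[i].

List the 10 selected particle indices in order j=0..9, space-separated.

C = [1/42, 2/21, 3/14, 2/7, 13/42, 19/42, 19/42, 9/14, 6/7, 1]
j=0: u_0=11/120 ∈ [1/42, 2/21) → index 1
j=1: u_1=23/120 ∈ [2/21, 3/14) → index 2
j=2: u_2=7/24 ∈ [2/7, 13/42) → index 4
j=3: u_3=47/120 ∈ [13/42, 19/42) → index 5
j=4: u_4=59/120 ∈ [19/42, 9/14) → index 7
j=5: u_5=71/120 ∈ [19/42, 9/14) → index 7
j=6: u_6=83/120 ∈ [9/14, 6/7) → index 8
j=7: u_7=19/24 ∈ [9/14, 6/7) → index 8
j=8: u_8=107/120 ∈ [6/7, 1) → index 9
j=9: u_9=119/120 ∈ [6/7, 1) → index 9

1 2 4 5 7 7 8 8 9 9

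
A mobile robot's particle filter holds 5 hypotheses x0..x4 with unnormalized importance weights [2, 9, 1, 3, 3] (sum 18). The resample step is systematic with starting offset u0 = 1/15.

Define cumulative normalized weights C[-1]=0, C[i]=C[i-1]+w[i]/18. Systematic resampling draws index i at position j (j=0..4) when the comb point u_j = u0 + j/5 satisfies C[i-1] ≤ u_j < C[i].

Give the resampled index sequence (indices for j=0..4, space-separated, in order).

C = [1/9, 11/18, 2/3, 5/6, 1]
j=0: u_0=1/15 ∈ [0, 1/9) → index 0
j=1: u_1=4/15 ∈ [1/9, 11/18) → index 1
j=2: u_2=7/15 ∈ [1/9, 11/18) → index 1
j=3: u_3=2/3 ∈ [2/3, 5/6) → index 3
j=4: u_4=13/15 ∈ [5/6, 1) → index 4

0 1 1 3 4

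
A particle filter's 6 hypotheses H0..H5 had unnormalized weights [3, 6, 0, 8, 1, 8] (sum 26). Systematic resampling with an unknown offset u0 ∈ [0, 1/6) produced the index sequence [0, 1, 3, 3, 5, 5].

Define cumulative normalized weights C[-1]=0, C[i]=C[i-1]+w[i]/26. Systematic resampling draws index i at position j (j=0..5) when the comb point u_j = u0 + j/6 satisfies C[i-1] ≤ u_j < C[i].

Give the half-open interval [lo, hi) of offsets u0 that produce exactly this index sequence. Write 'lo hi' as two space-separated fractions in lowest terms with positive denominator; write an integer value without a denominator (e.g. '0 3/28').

C = [3/26, 9/26, 9/26, 17/26, 9/13, 1]
j=0 picked index 0: u0 ∈ [0, 3/26)
j=1 picked index 1: u0 ∈ [-2/39, 7/39)
j=2 picked index 3: u0 ∈ [1/78, 25/78)
j=3 picked index 3: u0 ∈ [-2/13, 2/13)
j=4 picked index 5: u0 ∈ [1/39, 1/3)
j=5 picked index 5: u0 ∈ [-11/78, 1/6)
intersection: [1/39, 3/26)

1/39 3/26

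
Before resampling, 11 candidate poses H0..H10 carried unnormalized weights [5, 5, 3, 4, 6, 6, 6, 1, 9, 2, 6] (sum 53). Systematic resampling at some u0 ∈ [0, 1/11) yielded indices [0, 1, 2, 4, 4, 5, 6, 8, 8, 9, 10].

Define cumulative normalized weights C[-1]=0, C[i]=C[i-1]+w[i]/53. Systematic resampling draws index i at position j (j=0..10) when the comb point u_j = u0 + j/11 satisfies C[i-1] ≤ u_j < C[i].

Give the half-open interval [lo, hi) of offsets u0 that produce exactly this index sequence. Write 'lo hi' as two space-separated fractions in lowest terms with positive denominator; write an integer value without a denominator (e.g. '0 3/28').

C = [5/53, 10/53, 13/53, 17/53, 23/53, 29/53, 35/53, 36/53, 45/53, 47/53, 1]
j=0 picked index 0: u0 ∈ [0, 5/53)
j=1 picked index 1: u0 ∈ [2/583, 57/583)
j=2 picked index 2: u0 ∈ [4/583, 37/583)
j=3 picked index 4: u0 ∈ [28/583, 94/583)
j=4 picked index 4: u0 ∈ [-25/583, 41/583)
j=5 picked index 5: u0 ∈ [-12/583, 54/583)
j=6 picked index 6: u0 ∈ [1/583, 67/583)
j=7 picked index 8: u0 ∈ [25/583, 124/583)
j=8 picked index 8: u0 ∈ [-28/583, 71/583)
j=9 picked index 9: u0 ∈ [18/583, 40/583)
j=10 picked index 10: u0 ∈ [-13/583, 1/11)
intersection: [28/583, 37/583)

28/583 37/583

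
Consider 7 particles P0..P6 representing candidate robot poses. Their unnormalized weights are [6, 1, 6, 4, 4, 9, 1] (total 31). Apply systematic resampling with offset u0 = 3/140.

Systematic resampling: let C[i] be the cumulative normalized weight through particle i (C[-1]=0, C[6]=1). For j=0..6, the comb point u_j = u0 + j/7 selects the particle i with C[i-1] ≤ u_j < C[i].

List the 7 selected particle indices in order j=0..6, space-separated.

C = [6/31, 7/31, 13/31, 17/31, 21/31, 30/31, 1]
j=0: u_0=3/140 ∈ [0, 6/31) → index 0
j=1: u_1=23/140 ∈ [0, 6/31) → index 0
j=2: u_2=43/140 ∈ [7/31, 13/31) → index 2
j=3: u_3=9/20 ∈ [13/31, 17/31) → index 3
j=4: u_4=83/140 ∈ [17/31, 21/31) → index 4
j=5: u_5=103/140 ∈ [21/31, 30/31) → index 5
j=6: u_6=123/140 ∈ [21/31, 30/31) → index 5

0 0 2 3 4 5 5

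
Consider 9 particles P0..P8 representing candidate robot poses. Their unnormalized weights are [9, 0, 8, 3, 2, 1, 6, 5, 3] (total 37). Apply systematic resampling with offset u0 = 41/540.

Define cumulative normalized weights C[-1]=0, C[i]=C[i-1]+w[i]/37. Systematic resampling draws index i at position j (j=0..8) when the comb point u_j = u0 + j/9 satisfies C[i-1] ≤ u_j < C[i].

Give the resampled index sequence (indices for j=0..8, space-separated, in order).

0 0 2 2 3 6 6 7 8

C = [9/37, 9/37, 17/37, 20/37, 22/37, 23/37, 29/37, 34/37, 1]
j=0: u_0=41/540 ∈ [0, 9/37) → index 0
j=1: u_1=101/540 ∈ [0, 9/37) → index 0
j=2: u_2=161/540 ∈ [9/37, 17/37) → index 2
j=3: u_3=221/540 ∈ [9/37, 17/37) → index 2
j=4: u_4=281/540 ∈ [17/37, 20/37) → index 3
j=5: u_5=341/540 ∈ [23/37, 29/37) → index 6
j=6: u_6=401/540 ∈ [23/37, 29/37) → index 6
j=7: u_7=461/540 ∈ [29/37, 34/37) → index 7
j=8: u_8=521/540 ∈ [34/37, 1) → index 8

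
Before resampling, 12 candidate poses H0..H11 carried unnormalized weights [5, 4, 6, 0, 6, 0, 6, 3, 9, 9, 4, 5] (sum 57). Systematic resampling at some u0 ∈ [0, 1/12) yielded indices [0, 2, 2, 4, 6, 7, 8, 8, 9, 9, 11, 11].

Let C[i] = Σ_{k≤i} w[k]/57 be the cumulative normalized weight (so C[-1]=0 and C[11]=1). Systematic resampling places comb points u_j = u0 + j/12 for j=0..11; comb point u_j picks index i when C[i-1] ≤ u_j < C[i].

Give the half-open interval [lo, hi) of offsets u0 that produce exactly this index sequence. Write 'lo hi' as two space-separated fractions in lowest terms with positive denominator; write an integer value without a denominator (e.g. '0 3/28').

3/38 1/12

C = [5/57, 3/19, 5/19, 5/19, 7/19, 7/19, 9/19, 10/19, 13/19, 16/19, 52/57, 1]
j=0 picked index 0: u0 ∈ [0, 5/57)
j=1 picked index 2: u0 ∈ [17/228, 41/228)
j=2 picked index 2: u0 ∈ [-1/114, 11/114)
j=3 picked index 4: u0 ∈ [1/76, 9/76)
j=4 picked index 6: u0 ∈ [2/57, 8/57)
j=5 picked index 7: u0 ∈ [13/228, 25/228)
j=6 picked index 8: u0 ∈ [1/38, 7/38)
j=7 picked index 8: u0 ∈ [-13/228, 23/228)
j=8 picked index 9: u0 ∈ [1/57, 10/57)
j=9 picked index 9: u0 ∈ [-5/76, 7/76)
j=10 picked index 11: u0 ∈ [3/38, 1/6)
j=11 picked index 11: u0 ∈ [-1/228, 1/12)
intersection: [3/38, 1/12)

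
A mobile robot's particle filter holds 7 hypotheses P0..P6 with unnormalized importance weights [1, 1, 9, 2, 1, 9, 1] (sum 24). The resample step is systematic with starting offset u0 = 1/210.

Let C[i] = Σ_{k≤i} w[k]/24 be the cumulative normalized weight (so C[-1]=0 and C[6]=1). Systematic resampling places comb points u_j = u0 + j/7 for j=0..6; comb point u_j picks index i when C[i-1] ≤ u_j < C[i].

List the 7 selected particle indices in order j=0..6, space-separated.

0 2 2 2 4 5 5

C = [1/24, 1/12, 11/24, 13/24, 7/12, 23/24, 1]
j=0: u_0=1/210 ∈ [0, 1/24) → index 0
j=1: u_1=31/210 ∈ [1/12, 11/24) → index 2
j=2: u_2=61/210 ∈ [1/12, 11/24) → index 2
j=3: u_3=13/30 ∈ [1/12, 11/24) → index 2
j=4: u_4=121/210 ∈ [13/24, 7/12) → index 4
j=5: u_5=151/210 ∈ [7/12, 23/24) → index 5
j=6: u_6=181/210 ∈ [7/12, 23/24) → index 5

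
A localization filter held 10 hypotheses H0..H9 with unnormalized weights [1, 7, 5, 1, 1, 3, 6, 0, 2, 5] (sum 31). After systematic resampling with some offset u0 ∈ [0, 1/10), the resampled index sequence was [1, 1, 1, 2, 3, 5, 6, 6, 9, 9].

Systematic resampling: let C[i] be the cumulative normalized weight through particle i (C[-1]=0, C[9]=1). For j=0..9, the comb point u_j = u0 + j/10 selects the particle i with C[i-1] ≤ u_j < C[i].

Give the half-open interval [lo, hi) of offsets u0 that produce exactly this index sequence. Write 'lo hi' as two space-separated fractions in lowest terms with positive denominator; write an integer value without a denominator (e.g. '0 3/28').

C = [1/31, 8/31, 13/31, 14/31, 15/31, 18/31, 24/31, 24/31, 26/31, 1]
j=0 picked index 1: u0 ∈ [1/31, 8/31)
j=1 picked index 1: u0 ∈ [-21/310, 49/310)
j=2 picked index 1: u0 ∈ [-26/155, 9/155)
j=3 picked index 2: u0 ∈ [-13/310, 37/310)
j=4 picked index 3: u0 ∈ [3/155, 8/155)
j=5 picked index 5: u0 ∈ [-1/62, 5/62)
j=6 picked index 6: u0 ∈ [-3/155, 27/155)
j=7 picked index 6: u0 ∈ [-37/310, 23/310)
j=8 picked index 9: u0 ∈ [6/155, 1/5)
j=9 picked index 9: u0 ∈ [-19/310, 1/10)
intersection: [6/155, 8/155)

6/155 8/155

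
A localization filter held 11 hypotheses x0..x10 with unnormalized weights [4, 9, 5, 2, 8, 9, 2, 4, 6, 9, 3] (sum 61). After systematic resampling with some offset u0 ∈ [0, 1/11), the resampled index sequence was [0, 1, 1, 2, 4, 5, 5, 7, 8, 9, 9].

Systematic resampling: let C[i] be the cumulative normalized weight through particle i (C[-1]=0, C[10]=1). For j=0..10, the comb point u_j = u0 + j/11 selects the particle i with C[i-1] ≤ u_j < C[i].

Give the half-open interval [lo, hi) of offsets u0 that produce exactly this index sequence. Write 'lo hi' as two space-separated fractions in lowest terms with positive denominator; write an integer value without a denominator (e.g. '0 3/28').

C = [4/61, 13/61, 18/61, 20/61, 28/61, 37/61, 39/61, 43/61, 49/61, 58/61, 1]
j=0 picked index 0: u0 ∈ [0, 4/61)
j=1 picked index 1: u0 ∈ [-17/671, 82/671)
j=2 picked index 1: u0 ∈ [-78/671, 21/671)
j=3 picked index 2: u0 ∈ [-40/671, 15/671)
j=4 picked index 4: u0 ∈ [-24/671, 64/671)
j=5 picked index 5: u0 ∈ [3/671, 102/671)
j=6 picked index 5: u0 ∈ [-58/671, 41/671)
j=7 picked index 7: u0 ∈ [2/671, 46/671)
j=8 picked index 8: u0 ∈ [-15/671, 51/671)
j=9 picked index 9: u0 ∈ [-10/671, 89/671)
j=10 picked index 9: u0 ∈ [-71/671, 28/671)
intersection: [3/671, 15/671)

3/671 15/671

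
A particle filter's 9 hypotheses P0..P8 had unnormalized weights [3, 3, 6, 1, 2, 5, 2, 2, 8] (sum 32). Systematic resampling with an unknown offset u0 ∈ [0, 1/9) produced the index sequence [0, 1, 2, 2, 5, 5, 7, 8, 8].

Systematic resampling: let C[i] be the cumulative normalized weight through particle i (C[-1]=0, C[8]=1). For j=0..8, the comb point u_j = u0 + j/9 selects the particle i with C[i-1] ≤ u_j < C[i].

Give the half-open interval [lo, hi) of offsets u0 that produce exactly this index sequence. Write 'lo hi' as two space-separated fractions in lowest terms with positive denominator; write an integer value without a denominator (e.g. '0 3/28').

C = [3/32, 3/16, 3/8, 13/32, 15/32, 5/8, 11/16, 3/4, 1]
j=0 picked index 0: u0 ∈ [0, 3/32)
j=1 picked index 1: u0 ∈ [-5/288, 11/144)
j=2 picked index 2: u0 ∈ [-5/144, 11/72)
j=3 picked index 2: u0 ∈ [-7/48, 1/24)
j=4 picked index 5: u0 ∈ [7/288, 13/72)
j=5 picked index 5: u0 ∈ [-25/288, 5/72)
j=6 picked index 7: u0 ∈ [1/48, 1/12)
j=7 picked index 8: u0 ∈ [-1/36, 2/9)
j=8 picked index 8: u0 ∈ [-5/36, 1/9)
intersection: [7/288, 1/24)

7/288 1/24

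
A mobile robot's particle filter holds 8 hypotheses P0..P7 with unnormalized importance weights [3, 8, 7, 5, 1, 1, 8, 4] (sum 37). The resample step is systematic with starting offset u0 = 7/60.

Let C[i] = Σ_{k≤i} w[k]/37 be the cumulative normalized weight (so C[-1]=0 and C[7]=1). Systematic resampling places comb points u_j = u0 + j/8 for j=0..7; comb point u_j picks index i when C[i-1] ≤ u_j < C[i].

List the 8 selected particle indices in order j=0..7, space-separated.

1 1 2 3 3 6 6 7

C = [3/37, 11/37, 18/37, 23/37, 24/37, 25/37, 33/37, 1]
j=0: u_0=7/60 ∈ [3/37, 11/37) → index 1
j=1: u_1=29/120 ∈ [3/37, 11/37) → index 1
j=2: u_2=11/30 ∈ [11/37, 18/37) → index 2
j=3: u_3=59/120 ∈ [18/37, 23/37) → index 3
j=4: u_4=37/60 ∈ [18/37, 23/37) → index 3
j=5: u_5=89/120 ∈ [25/37, 33/37) → index 6
j=6: u_6=13/15 ∈ [25/37, 33/37) → index 6
j=7: u_7=119/120 ∈ [33/37, 1) → index 7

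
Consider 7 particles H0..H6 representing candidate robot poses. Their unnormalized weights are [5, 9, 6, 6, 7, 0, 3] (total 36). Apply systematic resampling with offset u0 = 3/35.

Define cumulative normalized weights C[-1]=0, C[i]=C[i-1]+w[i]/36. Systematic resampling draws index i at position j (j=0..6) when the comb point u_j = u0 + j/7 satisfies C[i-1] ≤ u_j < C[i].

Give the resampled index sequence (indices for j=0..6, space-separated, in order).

C = [5/36, 7/18, 5/9, 13/18, 11/12, 11/12, 1]
j=0: u_0=3/35 ∈ [0, 5/36) → index 0
j=1: u_1=8/35 ∈ [5/36, 7/18) → index 1
j=2: u_2=13/35 ∈ [5/36, 7/18) → index 1
j=3: u_3=18/35 ∈ [7/18, 5/9) → index 2
j=4: u_4=23/35 ∈ [5/9, 13/18) → index 3
j=5: u_5=4/5 ∈ [13/18, 11/12) → index 4
j=6: u_6=33/35 ∈ [11/12, 1) → index 6

0 1 1 2 3 4 6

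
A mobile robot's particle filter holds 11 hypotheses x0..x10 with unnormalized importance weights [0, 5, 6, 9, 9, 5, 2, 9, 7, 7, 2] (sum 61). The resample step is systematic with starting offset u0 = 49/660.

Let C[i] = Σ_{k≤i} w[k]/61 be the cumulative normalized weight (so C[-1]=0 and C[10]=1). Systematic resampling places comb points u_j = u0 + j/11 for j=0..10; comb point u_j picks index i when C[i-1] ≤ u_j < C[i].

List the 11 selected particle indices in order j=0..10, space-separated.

C = [0, 5/61, 11/61, 20/61, 29/61, 34/61, 36/61, 45/61, 52/61, 59/61, 1]
j=0: u_0=49/660 ∈ [0, 5/61) → index 1
j=1: u_1=109/660 ∈ [5/61, 11/61) → index 2
j=2: u_2=169/660 ∈ [11/61, 20/61) → index 3
j=3: u_3=229/660 ∈ [20/61, 29/61) → index 4
j=4: u_4=289/660 ∈ [20/61, 29/61) → index 4
j=5: u_5=349/660 ∈ [29/61, 34/61) → index 5
j=6: u_6=409/660 ∈ [36/61, 45/61) → index 7
j=7: u_7=469/660 ∈ [36/61, 45/61) → index 7
j=8: u_8=529/660 ∈ [45/61, 52/61) → index 8
j=9: u_9=589/660 ∈ [52/61, 59/61) → index 9
j=10: u_10=59/60 ∈ [59/61, 1) → index 10

1 2 3 4 4 5 7 7 8 9 10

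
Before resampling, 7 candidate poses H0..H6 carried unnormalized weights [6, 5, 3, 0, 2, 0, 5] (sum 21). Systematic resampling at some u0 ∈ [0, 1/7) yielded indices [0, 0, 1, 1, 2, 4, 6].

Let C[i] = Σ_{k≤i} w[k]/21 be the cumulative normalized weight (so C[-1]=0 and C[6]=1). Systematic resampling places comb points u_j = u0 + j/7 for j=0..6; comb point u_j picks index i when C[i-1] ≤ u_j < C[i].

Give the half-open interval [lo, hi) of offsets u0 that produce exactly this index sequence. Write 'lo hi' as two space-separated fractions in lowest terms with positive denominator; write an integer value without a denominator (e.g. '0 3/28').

C = [2/7, 11/21, 2/3, 2/3, 16/21, 16/21, 1]
j=0 picked index 0: u0 ∈ [0, 2/7)
j=1 picked index 0: u0 ∈ [-1/7, 1/7)
j=2 picked index 1: u0 ∈ [0, 5/21)
j=3 picked index 1: u0 ∈ [-1/7, 2/21)
j=4 picked index 2: u0 ∈ [-1/21, 2/21)
j=5 picked index 4: u0 ∈ [-1/21, 1/21)
j=6 picked index 6: u0 ∈ [-2/21, 1/7)
intersection: [0, 1/21)

0 1/21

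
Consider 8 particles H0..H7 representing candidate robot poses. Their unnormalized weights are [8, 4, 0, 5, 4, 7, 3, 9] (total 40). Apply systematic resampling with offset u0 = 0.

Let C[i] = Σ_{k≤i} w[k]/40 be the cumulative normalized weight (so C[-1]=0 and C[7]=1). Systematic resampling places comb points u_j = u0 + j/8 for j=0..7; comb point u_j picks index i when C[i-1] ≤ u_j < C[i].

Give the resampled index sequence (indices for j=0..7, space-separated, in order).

C = [1/5, 3/10, 3/10, 17/40, 21/40, 7/10, 31/40, 1]
j=0: u_0=0 ∈ [0, 1/5) → index 0
j=1: u_1=1/8 ∈ [0, 1/5) → index 0
j=2: u_2=1/4 ∈ [1/5, 3/10) → index 1
j=3: u_3=3/8 ∈ [3/10, 17/40) → index 3
j=4: u_4=1/2 ∈ [17/40, 21/40) → index 4
j=5: u_5=5/8 ∈ [21/40, 7/10) → index 5
j=6: u_6=3/4 ∈ [7/10, 31/40) → index 6
j=7: u_7=7/8 ∈ [31/40, 1) → index 7

0 0 1 3 4 5 6 7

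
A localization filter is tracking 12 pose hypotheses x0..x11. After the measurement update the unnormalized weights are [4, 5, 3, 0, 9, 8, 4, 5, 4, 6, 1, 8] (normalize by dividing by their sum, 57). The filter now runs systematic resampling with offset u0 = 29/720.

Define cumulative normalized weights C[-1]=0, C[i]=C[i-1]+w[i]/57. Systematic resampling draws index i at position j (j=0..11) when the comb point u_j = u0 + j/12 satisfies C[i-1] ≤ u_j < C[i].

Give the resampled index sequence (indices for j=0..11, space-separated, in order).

C = [4/57, 3/19, 4/19, 4/19, 7/19, 29/57, 11/19, 2/3, 14/19, 16/19, 49/57, 1]
j=0: u_0=29/720 ∈ [0, 4/57) → index 0
j=1: u_1=89/720 ∈ [4/57, 3/19) → index 1
j=2: u_2=149/720 ∈ [3/19, 4/19) → index 2
j=3: u_3=209/720 ∈ [4/19, 7/19) → index 4
j=4: u_4=269/720 ∈ [7/19, 29/57) → index 5
j=5: u_5=329/720 ∈ [7/19, 29/57) → index 5
j=6: u_6=389/720 ∈ [29/57, 11/19) → index 6
j=7: u_7=449/720 ∈ [11/19, 2/3) → index 7
j=8: u_8=509/720 ∈ [2/3, 14/19) → index 8
j=9: u_9=569/720 ∈ [14/19, 16/19) → index 9
j=10: u_10=629/720 ∈ [49/57, 1) → index 11
j=11: u_11=689/720 ∈ [49/57, 1) → index 11

0 1 2 4 5 5 6 7 8 9 11 11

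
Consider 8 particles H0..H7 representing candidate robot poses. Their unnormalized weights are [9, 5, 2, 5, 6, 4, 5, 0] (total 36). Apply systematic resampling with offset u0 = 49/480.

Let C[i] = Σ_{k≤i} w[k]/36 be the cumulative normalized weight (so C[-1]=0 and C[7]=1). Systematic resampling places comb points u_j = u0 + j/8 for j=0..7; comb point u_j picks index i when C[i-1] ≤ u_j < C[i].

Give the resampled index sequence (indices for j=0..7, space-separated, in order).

C = [1/4, 7/18, 4/9, 7/12, 3/4, 31/36, 1, 1]
j=0: u_0=49/480 ∈ [0, 1/4) → index 0
j=1: u_1=109/480 ∈ [0, 1/4) → index 0
j=2: u_2=169/480 ∈ [1/4, 7/18) → index 1
j=3: u_3=229/480 ∈ [4/9, 7/12) → index 3
j=4: u_4=289/480 ∈ [7/12, 3/4) → index 4
j=5: u_5=349/480 ∈ [7/12, 3/4) → index 4
j=6: u_6=409/480 ∈ [3/4, 31/36) → index 5
j=7: u_7=469/480 ∈ [31/36, 1) → index 6

0 0 1 3 4 4 5 6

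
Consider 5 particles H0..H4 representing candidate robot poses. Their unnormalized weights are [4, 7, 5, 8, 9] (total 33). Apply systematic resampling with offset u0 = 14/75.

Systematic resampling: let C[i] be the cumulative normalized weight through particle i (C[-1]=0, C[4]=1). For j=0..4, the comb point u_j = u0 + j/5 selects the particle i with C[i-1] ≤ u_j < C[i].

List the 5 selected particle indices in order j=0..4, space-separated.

1 2 3 4 4

C = [4/33, 1/3, 16/33, 8/11, 1]
j=0: u_0=14/75 ∈ [4/33, 1/3) → index 1
j=1: u_1=29/75 ∈ [1/3, 16/33) → index 2
j=2: u_2=44/75 ∈ [16/33, 8/11) → index 3
j=3: u_3=59/75 ∈ [8/11, 1) → index 4
j=4: u_4=74/75 ∈ [8/11, 1) → index 4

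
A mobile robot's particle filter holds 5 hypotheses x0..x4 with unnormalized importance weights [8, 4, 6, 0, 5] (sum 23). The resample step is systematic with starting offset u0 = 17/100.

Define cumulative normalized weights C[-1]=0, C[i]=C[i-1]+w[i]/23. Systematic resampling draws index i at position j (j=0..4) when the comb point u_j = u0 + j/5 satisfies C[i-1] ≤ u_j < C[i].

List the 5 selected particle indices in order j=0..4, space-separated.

0 1 2 2 4

C = [8/23, 12/23, 18/23, 18/23, 1]
j=0: u_0=17/100 ∈ [0, 8/23) → index 0
j=1: u_1=37/100 ∈ [8/23, 12/23) → index 1
j=2: u_2=57/100 ∈ [12/23, 18/23) → index 2
j=3: u_3=77/100 ∈ [12/23, 18/23) → index 2
j=4: u_4=97/100 ∈ [18/23, 1) → index 4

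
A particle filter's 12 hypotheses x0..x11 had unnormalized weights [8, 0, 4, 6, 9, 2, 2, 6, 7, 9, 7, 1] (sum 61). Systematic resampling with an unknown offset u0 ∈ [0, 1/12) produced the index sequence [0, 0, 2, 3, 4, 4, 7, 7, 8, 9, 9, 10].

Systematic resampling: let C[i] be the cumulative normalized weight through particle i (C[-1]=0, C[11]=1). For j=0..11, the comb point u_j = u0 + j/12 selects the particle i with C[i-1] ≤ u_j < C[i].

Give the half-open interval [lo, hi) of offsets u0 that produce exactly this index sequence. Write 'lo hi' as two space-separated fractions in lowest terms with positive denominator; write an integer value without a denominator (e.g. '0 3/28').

C = [8/61, 8/61, 12/61, 18/61, 27/61, 29/61, 31/61, 37/61, 44/61, 53/61, 60/61, 1]
j=0 picked index 0: u0 ∈ [0, 8/61)
j=1 picked index 0: u0 ∈ [-1/12, 35/732)
j=2 picked index 2: u0 ∈ [-13/366, 11/366)
j=3 picked index 3: u0 ∈ [-13/244, 11/244)
j=4 picked index 4: u0 ∈ [-7/183, 20/183)
j=5 picked index 4: u0 ∈ [-89/732, 19/732)
j=6 picked index 7: u0 ∈ [1/122, 13/122)
j=7 picked index 7: u0 ∈ [-55/732, 17/732)
j=8 picked index 8: u0 ∈ [-11/183, 10/183)
j=9 picked index 9: u0 ∈ [-7/244, 29/244)
j=10 picked index 9: u0 ∈ [-41/366, 13/366)
j=11 picked index 10: u0 ∈ [-35/732, 49/732)
intersection: [1/122, 17/732)

1/122 17/732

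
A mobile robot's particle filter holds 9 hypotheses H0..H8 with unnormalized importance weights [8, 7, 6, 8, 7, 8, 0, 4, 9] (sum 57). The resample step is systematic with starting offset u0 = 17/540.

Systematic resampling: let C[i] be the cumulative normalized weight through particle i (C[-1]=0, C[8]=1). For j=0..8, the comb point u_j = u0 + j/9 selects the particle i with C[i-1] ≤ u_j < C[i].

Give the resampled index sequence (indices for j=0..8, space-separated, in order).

C = [8/57, 5/19, 7/19, 29/57, 12/19, 44/57, 44/57, 16/19, 1]
j=0: u_0=17/540 ∈ [0, 8/57) → index 0
j=1: u_1=77/540 ∈ [8/57, 5/19) → index 1
j=2: u_2=137/540 ∈ [8/57, 5/19) → index 1
j=3: u_3=197/540 ∈ [5/19, 7/19) → index 2
j=4: u_4=257/540 ∈ [7/19, 29/57) → index 3
j=5: u_5=317/540 ∈ [29/57, 12/19) → index 4
j=6: u_6=377/540 ∈ [12/19, 44/57) → index 5
j=7: u_7=437/540 ∈ [44/57, 16/19) → index 7
j=8: u_8=497/540 ∈ [16/19, 1) → index 8

0 1 1 2 3 4 5 7 8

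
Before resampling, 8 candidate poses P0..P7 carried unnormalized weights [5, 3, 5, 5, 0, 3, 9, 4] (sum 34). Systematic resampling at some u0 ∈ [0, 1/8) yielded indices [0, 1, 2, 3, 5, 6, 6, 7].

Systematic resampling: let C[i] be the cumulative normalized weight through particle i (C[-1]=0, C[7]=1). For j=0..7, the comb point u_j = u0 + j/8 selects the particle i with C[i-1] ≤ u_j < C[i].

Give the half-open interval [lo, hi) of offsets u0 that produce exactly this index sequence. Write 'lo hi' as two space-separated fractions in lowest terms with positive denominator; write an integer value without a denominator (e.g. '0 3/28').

C = [5/34, 4/17, 13/34, 9/17, 9/17, 21/34, 15/17, 1]
j=0 picked index 0: u0 ∈ [0, 5/34)
j=1 picked index 1: u0 ∈ [3/136, 15/136)
j=2 picked index 2: u0 ∈ [-1/68, 9/68)
j=3 picked index 3: u0 ∈ [1/136, 21/136)
j=4 picked index 5: u0 ∈ [1/34, 2/17)
j=5 picked index 6: u0 ∈ [-1/136, 35/136)
j=6 picked index 6: u0 ∈ [-9/68, 9/68)
j=7 picked index 7: u0 ∈ [1/136, 1/8)
intersection: [1/34, 15/136)

1/34 15/136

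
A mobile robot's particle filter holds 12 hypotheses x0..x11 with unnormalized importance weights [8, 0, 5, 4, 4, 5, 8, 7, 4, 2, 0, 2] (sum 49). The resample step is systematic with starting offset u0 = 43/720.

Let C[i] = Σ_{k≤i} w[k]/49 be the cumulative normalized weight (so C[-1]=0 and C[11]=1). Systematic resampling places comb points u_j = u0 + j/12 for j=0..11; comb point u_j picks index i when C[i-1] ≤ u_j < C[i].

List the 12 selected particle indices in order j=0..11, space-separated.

0 0 2 3 4 5 6 6 7 7 8 11

C = [8/49, 8/49, 13/49, 17/49, 3/7, 26/49, 34/49, 41/49, 45/49, 47/49, 47/49, 1]
j=0: u_0=43/720 ∈ [0, 8/49) → index 0
j=1: u_1=103/720 ∈ [0, 8/49) → index 0
j=2: u_2=163/720 ∈ [8/49, 13/49) → index 2
j=3: u_3=223/720 ∈ [13/49, 17/49) → index 3
j=4: u_4=283/720 ∈ [17/49, 3/7) → index 4
j=5: u_5=343/720 ∈ [3/7, 26/49) → index 5
j=6: u_6=403/720 ∈ [26/49, 34/49) → index 6
j=7: u_7=463/720 ∈ [26/49, 34/49) → index 6
j=8: u_8=523/720 ∈ [34/49, 41/49) → index 7
j=9: u_9=583/720 ∈ [34/49, 41/49) → index 7
j=10: u_10=643/720 ∈ [41/49, 45/49) → index 8
j=11: u_11=703/720 ∈ [47/49, 1) → index 11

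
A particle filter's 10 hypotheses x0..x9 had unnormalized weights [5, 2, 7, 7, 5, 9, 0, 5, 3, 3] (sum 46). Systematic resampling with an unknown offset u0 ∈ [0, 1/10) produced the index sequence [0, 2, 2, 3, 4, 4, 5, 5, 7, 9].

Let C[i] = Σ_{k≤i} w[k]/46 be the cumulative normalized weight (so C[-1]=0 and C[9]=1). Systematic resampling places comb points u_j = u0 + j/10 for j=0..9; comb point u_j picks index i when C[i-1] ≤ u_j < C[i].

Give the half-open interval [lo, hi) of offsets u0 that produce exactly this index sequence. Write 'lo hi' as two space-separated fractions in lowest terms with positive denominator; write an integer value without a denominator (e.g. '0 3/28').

13/230 7/115

C = [5/46, 7/46, 7/23, 21/46, 13/23, 35/46, 35/46, 20/23, 43/46, 1]
j=0 picked index 0: u0 ∈ [0, 5/46)
j=1 picked index 2: u0 ∈ [6/115, 47/230)
j=2 picked index 2: u0 ∈ [-11/230, 12/115)
j=3 picked index 3: u0 ∈ [1/230, 18/115)
j=4 picked index 4: u0 ∈ [13/230, 19/115)
j=5 picked index 4: u0 ∈ [-1/23, 3/46)
j=6 picked index 5: u0 ∈ [-4/115, 37/230)
j=7 picked index 5: u0 ∈ [-31/230, 7/115)
j=8 picked index 7: u0 ∈ [-9/230, 8/115)
j=9 picked index 9: u0 ∈ [4/115, 1/10)
intersection: [13/230, 7/115)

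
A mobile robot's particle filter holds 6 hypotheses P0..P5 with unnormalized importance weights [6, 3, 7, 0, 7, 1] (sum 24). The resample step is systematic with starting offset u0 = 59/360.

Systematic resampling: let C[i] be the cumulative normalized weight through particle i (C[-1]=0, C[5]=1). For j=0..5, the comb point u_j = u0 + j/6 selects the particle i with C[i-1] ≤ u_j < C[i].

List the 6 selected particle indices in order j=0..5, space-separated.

C = [1/4, 3/8, 2/3, 2/3, 23/24, 1]
j=0: u_0=59/360 ∈ [0, 1/4) → index 0
j=1: u_1=119/360 ∈ [1/4, 3/8) → index 1
j=2: u_2=179/360 ∈ [3/8, 2/3) → index 2
j=3: u_3=239/360 ∈ [3/8, 2/3) → index 2
j=4: u_4=299/360 ∈ [2/3, 23/24) → index 4
j=5: u_5=359/360 ∈ [23/24, 1) → index 5

0 1 2 2 4 5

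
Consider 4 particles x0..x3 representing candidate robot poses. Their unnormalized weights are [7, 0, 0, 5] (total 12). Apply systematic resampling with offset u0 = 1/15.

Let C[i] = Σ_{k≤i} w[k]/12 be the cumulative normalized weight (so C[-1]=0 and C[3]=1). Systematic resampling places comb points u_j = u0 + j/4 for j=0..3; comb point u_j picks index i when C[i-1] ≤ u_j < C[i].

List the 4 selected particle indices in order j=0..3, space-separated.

C = [7/12, 7/12, 7/12, 1]
j=0: u_0=1/15 ∈ [0, 7/12) → index 0
j=1: u_1=19/60 ∈ [0, 7/12) → index 0
j=2: u_2=17/30 ∈ [0, 7/12) → index 0
j=3: u_3=49/60 ∈ [7/12, 1) → index 3

0 0 0 3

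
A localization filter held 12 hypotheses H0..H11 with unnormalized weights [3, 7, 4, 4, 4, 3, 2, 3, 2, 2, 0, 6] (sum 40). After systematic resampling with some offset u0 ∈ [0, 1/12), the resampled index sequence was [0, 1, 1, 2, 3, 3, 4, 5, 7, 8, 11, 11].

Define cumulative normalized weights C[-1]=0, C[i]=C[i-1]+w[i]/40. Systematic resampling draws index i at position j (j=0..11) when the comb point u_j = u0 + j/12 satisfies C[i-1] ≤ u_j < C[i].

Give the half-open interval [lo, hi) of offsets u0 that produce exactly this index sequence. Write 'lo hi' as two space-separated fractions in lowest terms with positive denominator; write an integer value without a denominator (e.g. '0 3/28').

1/60 1/30

C = [3/40, 1/4, 7/20, 9/20, 11/20, 5/8, 27/40, 3/4, 4/5, 17/20, 17/20, 1]
j=0 picked index 0: u0 ∈ [0, 3/40)
j=1 picked index 1: u0 ∈ [-1/120, 1/6)
j=2 picked index 1: u0 ∈ [-11/120, 1/12)
j=3 picked index 2: u0 ∈ [0, 1/10)
j=4 picked index 3: u0 ∈ [1/60, 7/60)
j=5 picked index 3: u0 ∈ [-1/15, 1/30)
j=6 picked index 4: u0 ∈ [-1/20, 1/20)
j=7 picked index 5: u0 ∈ [-1/30, 1/24)
j=8 picked index 7: u0 ∈ [1/120, 1/12)
j=9 picked index 8: u0 ∈ [0, 1/20)
j=10 picked index 11: u0 ∈ [1/60, 1/6)
j=11 picked index 11: u0 ∈ [-1/15, 1/12)
intersection: [1/60, 1/30)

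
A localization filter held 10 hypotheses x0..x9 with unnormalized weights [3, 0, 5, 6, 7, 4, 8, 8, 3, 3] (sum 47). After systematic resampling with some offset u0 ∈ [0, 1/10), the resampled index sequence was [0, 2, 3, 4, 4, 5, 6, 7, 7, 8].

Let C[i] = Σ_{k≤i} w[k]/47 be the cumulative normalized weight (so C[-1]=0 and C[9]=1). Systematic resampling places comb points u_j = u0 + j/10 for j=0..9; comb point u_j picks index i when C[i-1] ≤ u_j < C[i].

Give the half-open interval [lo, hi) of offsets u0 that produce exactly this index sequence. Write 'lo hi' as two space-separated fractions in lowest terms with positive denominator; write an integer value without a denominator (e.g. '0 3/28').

C = [3/47, 3/47, 8/47, 14/47, 21/47, 25/47, 33/47, 41/47, 44/47, 1]
j=0 picked index 0: u0 ∈ [0, 3/47)
j=1 picked index 2: u0 ∈ [-17/470, 33/470)
j=2 picked index 3: u0 ∈ [-7/235, 23/235)
j=3 picked index 4: u0 ∈ [-1/470, 69/470)
j=4 picked index 4: u0 ∈ [-24/235, 11/235)
j=5 picked index 5: u0 ∈ [-5/94, 3/94)
j=6 picked index 6: u0 ∈ [-16/235, 24/235)
j=7 picked index 7: u0 ∈ [1/470, 81/470)
j=8 picked index 7: u0 ∈ [-23/235, 17/235)
j=9 picked index 8: u0 ∈ [-13/470, 17/470)
intersection: [1/470, 3/94)

1/470 3/94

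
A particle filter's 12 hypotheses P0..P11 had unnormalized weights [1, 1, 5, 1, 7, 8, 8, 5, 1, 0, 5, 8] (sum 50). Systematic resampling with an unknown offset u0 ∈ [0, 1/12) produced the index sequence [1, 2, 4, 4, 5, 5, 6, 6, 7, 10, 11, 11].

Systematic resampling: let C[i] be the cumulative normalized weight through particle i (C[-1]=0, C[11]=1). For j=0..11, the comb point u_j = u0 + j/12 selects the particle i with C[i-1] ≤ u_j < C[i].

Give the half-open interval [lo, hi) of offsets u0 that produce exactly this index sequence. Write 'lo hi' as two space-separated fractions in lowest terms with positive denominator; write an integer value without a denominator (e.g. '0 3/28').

C = [1/50, 1/25, 7/50, 4/25, 3/10, 23/50, 31/50, 18/25, 37/50, 37/50, 21/25, 1]
j=0 picked index 1: u0 ∈ [1/50, 1/25)
j=1 picked index 2: u0 ∈ [-13/300, 17/300)
j=2 picked index 4: u0 ∈ [-1/150, 2/15)
j=3 picked index 4: u0 ∈ [-9/100, 1/20)
j=4 picked index 5: u0 ∈ [-1/30, 19/150)
j=5 picked index 5: u0 ∈ [-7/60, 13/300)
j=6 picked index 6: u0 ∈ [-1/25, 3/25)
j=7 picked index 6: u0 ∈ [-37/300, 11/300)
j=8 picked index 7: u0 ∈ [-7/150, 4/75)
j=9 picked index 10: u0 ∈ [-1/100, 9/100)
j=10 picked index 11: u0 ∈ [1/150, 1/6)
j=11 picked index 11: u0 ∈ [-23/300, 1/12)
intersection: [1/50, 11/300)

1/50 11/300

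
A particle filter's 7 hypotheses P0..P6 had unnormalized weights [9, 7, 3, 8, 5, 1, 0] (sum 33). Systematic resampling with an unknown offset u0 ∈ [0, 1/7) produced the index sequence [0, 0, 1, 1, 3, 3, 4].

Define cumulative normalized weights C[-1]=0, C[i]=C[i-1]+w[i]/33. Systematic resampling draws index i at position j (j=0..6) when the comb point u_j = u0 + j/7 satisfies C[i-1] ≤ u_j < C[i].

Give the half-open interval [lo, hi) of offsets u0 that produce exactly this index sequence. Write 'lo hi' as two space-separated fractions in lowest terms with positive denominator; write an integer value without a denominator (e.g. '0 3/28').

C = [3/11, 16/33, 19/33, 9/11, 32/33, 1, 1]
j=0 picked index 0: u0 ∈ [0, 3/11)
j=1 picked index 0: u0 ∈ [-1/7, 10/77)
j=2 picked index 1: u0 ∈ [-1/77, 46/231)
j=3 picked index 1: u0 ∈ [-12/77, 13/231)
j=4 picked index 3: u0 ∈ [1/231, 19/77)
j=5 picked index 3: u0 ∈ [-32/231, 8/77)
j=6 picked index 4: u0 ∈ [-3/77, 26/231)
intersection: [1/231, 13/231)

1/231 13/231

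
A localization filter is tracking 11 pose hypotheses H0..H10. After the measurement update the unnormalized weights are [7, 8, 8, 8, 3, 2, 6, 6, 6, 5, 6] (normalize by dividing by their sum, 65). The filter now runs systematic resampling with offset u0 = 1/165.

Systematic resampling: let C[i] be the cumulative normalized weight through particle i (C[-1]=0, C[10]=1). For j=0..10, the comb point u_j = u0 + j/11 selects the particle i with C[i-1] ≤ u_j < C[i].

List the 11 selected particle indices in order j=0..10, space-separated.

C = [7/65, 3/13, 23/65, 31/65, 34/65, 36/65, 42/65, 48/65, 54/65, 59/65, 1]
j=0: u_0=1/165 ∈ [0, 7/65) → index 0
j=1: u_1=16/165 ∈ [0, 7/65) → index 0
j=2: u_2=31/165 ∈ [7/65, 3/13) → index 1
j=3: u_3=46/165 ∈ [3/13, 23/65) → index 2
j=4: u_4=61/165 ∈ [23/65, 31/65) → index 3
j=5: u_5=76/165 ∈ [23/65, 31/65) → index 3
j=6: u_6=91/165 ∈ [34/65, 36/65) → index 5
j=7: u_7=106/165 ∈ [36/65, 42/65) → index 6
j=8: u_8=11/15 ∈ [42/65, 48/65) → index 7
j=9: u_9=136/165 ∈ [48/65, 54/65) → index 8
j=10: u_10=151/165 ∈ [59/65, 1) → index 10

0 0 1 2 3 3 5 6 7 8 10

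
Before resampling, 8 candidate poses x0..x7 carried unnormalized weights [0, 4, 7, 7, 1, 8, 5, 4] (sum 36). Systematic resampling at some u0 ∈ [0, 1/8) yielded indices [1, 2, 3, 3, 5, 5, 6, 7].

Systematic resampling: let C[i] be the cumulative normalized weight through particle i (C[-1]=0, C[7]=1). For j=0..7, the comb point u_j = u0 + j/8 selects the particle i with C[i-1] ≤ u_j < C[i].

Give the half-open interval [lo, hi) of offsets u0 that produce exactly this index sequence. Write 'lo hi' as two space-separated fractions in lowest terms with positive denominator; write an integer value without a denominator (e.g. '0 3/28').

1/18 1/9

C = [0, 1/9, 11/36, 1/2, 19/36, 3/4, 8/9, 1]
j=0 picked index 1: u0 ∈ [0, 1/9)
j=1 picked index 2: u0 ∈ [-1/72, 13/72)
j=2 picked index 3: u0 ∈ [1/18, 1/4)
j=3 picked index 3: u0 ∈ [-5/72, 1/8)
j=4 picked index 5: u0 ∈ [1/36, 1/4)
j=5 picked index 5: u0 ∈ [-7/72, 1/8)
j=6 picked index 6: u0 ∈ [0, 5/36)
j=7 picked index 7: u0 ∈ [1/72, 1/8)
intersection: [1/18, 1/9)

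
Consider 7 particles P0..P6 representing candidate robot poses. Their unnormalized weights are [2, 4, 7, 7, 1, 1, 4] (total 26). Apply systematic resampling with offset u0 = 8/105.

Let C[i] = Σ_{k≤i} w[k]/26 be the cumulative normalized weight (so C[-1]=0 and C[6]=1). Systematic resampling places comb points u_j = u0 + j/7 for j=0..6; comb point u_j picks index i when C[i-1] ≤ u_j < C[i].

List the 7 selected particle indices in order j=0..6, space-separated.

0 1 2 3 3 4 6

C = [1/13, 3/13, 1/2, 10/13, 21/26, 11/13, 1]
j=0: u_0=8/105 ∈ [0, 1/13) → index 0
j=1: u_1=23/105 ∈ [1/13, 3/13) → index 1
j=2: u_2=38/105 ∈ [3/13, 1/2) → index 2
j=3: u_3=53/105 ∈ [1/2, 10/13) → index 3
j=4: u_4=68/105 ∈ [1/2, 10/13) → index 3
j=5: u_5=83/105 ∈ [10/13, 21/26) → index 4
j=6: u_6=14/15 ∈ [11/13, 1) → index 6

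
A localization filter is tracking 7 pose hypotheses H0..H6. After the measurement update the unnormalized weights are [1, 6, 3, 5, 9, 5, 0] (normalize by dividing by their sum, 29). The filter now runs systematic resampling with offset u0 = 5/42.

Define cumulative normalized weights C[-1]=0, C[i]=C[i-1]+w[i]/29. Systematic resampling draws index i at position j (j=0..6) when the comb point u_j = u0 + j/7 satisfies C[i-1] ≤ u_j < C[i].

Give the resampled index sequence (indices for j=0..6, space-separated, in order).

1 2 3 4 4 5 5

C = [1/29, 7/29, 10/29, 15/29, 24/29, 1, 1]
j=0: u_0=5/42 ∈ [1/29, 7/29) → index 1
j=1: u_1=11/42 ∈ [7/29, 10/29) → index 2
j=2: u_2=17/42 ∈ [10/29, 15/29) → index 3
j=3: u_3=23/42 ∈ [15/29, 24/29) → index 4
j=4: u_4=29/42 ∈ [15/29, 24/29) → index 4
j=5: u_5=5/6 ∈ [24/29, 1) → index 5
j=6: u_6=41/42 ∈ [24/29, 1) → index 5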